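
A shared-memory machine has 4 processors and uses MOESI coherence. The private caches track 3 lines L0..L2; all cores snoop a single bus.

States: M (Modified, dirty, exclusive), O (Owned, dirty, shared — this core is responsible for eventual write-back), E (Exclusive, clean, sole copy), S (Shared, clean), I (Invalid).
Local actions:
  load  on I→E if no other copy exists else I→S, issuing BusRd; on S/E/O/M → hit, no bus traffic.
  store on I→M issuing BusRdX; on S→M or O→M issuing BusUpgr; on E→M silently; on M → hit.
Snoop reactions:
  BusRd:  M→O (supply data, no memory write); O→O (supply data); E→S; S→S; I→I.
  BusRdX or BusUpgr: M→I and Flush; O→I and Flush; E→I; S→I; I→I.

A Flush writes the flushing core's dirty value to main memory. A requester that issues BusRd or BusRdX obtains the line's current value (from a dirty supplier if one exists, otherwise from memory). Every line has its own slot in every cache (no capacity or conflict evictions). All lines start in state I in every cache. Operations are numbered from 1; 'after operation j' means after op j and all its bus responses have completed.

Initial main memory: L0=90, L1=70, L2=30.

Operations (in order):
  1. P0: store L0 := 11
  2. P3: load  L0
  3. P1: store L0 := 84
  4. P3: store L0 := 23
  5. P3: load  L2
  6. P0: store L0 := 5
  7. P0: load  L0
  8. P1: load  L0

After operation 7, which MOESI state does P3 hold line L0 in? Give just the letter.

1. P0: store L0 := 11  bus=[BusRdX]  L0: P0=M P1=I P2=I P3=I  mem[L0]=90
2. P3: load  L0  bus=[BusRd]  L0: P0=O P1=I P2=I P3=S  mem[L0]=90
3. P1: store L0 := 84  bus=[BusRdX,Flush]  L0: P0=I P1=M P2=I P3=I  mem[L0]=11
4. P3: store L0 := 23  bus=[BusRdX,Flush]  L0: P0=I P1=I P2=I P3=M  mem[L0]=84
5. P3: load  L2  bus=[BusRd]  L2: P0=I P1=I P2=I P3=E  mem[L2]=30
6. P0: store L0 := 5  bus=[BusRdX,Flush]  L0: P0=M P1=I P2=I P3=I  mem[L0]=23
7. P0: load  L0  bus=[-]  L0: P0=M P1=I P2=I P3=I  mem[L0]=23
8. P1: load  L0  bus=[BusRd]  L0: P0=O P1=S P2=I P3=I  mem[L0]=23

state = I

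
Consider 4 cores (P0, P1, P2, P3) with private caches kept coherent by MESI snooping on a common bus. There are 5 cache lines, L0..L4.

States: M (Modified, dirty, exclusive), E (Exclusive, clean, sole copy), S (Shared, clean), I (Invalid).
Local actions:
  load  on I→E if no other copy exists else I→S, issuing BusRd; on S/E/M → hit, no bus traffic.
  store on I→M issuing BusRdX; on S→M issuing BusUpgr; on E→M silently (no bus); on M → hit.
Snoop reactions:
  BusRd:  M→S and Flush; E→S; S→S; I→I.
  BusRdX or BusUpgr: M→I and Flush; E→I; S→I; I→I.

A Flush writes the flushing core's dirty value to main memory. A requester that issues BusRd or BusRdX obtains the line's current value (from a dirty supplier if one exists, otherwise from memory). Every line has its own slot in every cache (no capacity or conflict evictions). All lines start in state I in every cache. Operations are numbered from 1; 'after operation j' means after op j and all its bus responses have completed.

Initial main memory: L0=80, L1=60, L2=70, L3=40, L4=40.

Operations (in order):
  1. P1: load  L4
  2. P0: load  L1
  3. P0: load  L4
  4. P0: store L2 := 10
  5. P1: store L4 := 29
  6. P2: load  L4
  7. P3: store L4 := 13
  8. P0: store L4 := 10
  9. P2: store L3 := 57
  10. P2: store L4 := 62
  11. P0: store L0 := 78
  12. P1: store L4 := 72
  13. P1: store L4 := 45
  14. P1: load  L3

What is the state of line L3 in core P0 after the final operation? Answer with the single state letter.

  op1 P1: load  L4 → I/E/I/I on L4; bus BusRd; mem=40
  op2 P0: load  L1 → E/I/I/I on L1; bus BusRd; mem=60
  op3 P0: load  L4 → S/S/I/I on L4; bus BusRd; mem=40
  op4 P0: store L2 := 10 → M/I/I/I on L2; bus BusRdX; mem=70
  op5 P1: store L4 := 29 → I/M/I/I on L4; bus BusUpgr; mem=40
  op6 P2: load  L4 → I/S/S/I on L4; bus BusRd Flush; mem=29
  op7 P3: store L4 := 13 → I/I/I/M on L4; bus BusRdX; mem=29
  op8 P0: store L4 := 10 → M/I/I/I on L4; bus BusRdX Flush; mem=13
  op9 P2: store L3 := 57 → I/I/M/I on L3; bus BusRdX; mem=40
  op10 P2: store L4 := 62 → I/I/M/I on L4; bus BusRdX Flush; mem=10
  op11 P0: store L0 := 78 → M/I/I/I on L0; bus BusRdX; mem=80
  op12 P1: store L4 := 72 → I/M/I/I on L4; bus BusRdX Flush; mem=62
  op13 P1: store L4 := 45 → I/M/I/I on L4; bus (none); mem=62
  op14 P1: load  L3 → I/S/S/I on L3; bus BusRd Flush; mem=57

state = I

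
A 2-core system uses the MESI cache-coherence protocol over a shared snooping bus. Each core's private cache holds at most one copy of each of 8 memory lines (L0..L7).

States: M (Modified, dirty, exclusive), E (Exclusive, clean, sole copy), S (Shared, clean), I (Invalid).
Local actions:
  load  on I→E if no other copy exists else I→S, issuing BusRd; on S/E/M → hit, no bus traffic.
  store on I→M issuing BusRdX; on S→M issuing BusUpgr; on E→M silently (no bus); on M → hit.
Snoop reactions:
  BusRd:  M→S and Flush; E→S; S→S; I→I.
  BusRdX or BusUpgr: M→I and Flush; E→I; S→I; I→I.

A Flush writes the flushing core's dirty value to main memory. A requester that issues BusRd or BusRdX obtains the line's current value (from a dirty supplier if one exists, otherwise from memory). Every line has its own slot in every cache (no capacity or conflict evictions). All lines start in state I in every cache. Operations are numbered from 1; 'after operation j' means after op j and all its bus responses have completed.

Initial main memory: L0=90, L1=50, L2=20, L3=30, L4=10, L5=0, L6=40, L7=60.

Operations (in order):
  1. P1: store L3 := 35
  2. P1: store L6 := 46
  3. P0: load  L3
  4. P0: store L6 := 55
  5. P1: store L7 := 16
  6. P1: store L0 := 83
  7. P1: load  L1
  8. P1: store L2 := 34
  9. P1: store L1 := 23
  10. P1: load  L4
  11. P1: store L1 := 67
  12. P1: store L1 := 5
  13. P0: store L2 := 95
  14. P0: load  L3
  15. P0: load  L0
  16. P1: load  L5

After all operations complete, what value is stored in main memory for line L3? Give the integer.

memory[L3] = 35

[1] P1: store L3 := 35 | P0:I, P1:M(35) | bus: BusRdX
[2] P1: store L6 := 46 | P0:I, P1:M(46) | bus: BusRdX
[3] P0: load  L3 | P0:S(35), P1:S(35) | bus: BusRd,Flush
[4] P0: store L6 := 55 | P0:M(55), P1:I | bus: BusRdX,Flush
[5] P1: store L7 := 16 | P0:I, P1:M(16) | bus: BusRdX
[6] P1: store L0 := 83 | P0:I, P1:M(83) | bus: BusRdX
[7] P1: load  L1 | P0:I, P1:E(50) | bus: BusRd
[8] P1: store L2 := 34 | P0:I, P1:M(34) | bus: BusRdX
[9] P1: store L1 := 23 | P0:I, P1:M(23) | bus: none
[10] P1: load  L4 | P0:I, P1:E(10) | bus: BusRd
[11] P1: store L1 := 67 | P0:I, P1:M(67) | bus: none
[12] P1: store L1 := 5 | P0:I, P1:M(5) | bus: none
[13] P0: store L2 := 95 | P0:M(95), P1:I | bus: BusRdX,Flush
[14] P0: load  L3 | P0:S(35), P1:S(35) | bus: none
[15] P0: load  L0 | P0:S(83), P1:S(83) | bus: BusRd,Flush
[16] P1: load  L5 | P0:I, P1:E(0) | bus: BusRd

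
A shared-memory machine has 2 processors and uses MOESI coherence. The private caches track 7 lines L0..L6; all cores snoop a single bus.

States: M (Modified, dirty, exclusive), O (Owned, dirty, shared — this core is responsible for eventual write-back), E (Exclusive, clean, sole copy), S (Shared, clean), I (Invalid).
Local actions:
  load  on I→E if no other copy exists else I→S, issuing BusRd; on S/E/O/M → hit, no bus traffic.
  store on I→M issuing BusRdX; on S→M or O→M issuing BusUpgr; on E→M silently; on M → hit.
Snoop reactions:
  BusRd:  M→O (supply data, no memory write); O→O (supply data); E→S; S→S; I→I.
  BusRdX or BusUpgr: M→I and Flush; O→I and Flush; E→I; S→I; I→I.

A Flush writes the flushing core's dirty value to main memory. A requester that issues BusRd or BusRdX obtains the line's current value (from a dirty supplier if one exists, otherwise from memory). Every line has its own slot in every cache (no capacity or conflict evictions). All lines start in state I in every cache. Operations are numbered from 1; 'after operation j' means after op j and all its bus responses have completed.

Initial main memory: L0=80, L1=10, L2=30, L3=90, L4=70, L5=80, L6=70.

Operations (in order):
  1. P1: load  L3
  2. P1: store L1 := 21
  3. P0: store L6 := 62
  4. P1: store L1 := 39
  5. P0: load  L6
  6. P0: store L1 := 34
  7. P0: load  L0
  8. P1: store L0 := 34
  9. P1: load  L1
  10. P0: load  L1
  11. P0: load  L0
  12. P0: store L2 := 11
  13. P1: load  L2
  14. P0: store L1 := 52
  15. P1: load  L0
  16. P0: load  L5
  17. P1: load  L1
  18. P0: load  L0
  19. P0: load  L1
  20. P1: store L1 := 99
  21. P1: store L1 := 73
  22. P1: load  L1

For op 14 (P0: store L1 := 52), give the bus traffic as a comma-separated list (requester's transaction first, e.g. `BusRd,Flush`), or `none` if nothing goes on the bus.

step 1: P1: load  L3  ⟶  IE  (L3)  txn=BusRd  M[L3]=90
step 2: P1: store L1 := 21  ⟶  IM  (L1)  txn=BusRdX  M[L1]=10
step 3: P0: store L6 := 62  ⟶  MI  (L6)  txn=BusRdX  M[L6]=70
step 4: P1: store L1 := 39  ⟶  IM  (L1)  txn=∅  M[L1]=10
step 5: P0: load  L6  ⟶  MI  (L6)  txn=∅  M[L6]=70
step 6: P0: store L1 := 34  ⟶  MI  (L1)  txn=BusRdX+Flush  M[L1]=39
step 7: P0: load  L0  ⟶  EI  (L0)  txn=BusRd  M[L0]=80
step 8: P1: store L0 := 34  ⟶  IM  (L0)  txn=BusRdX  M[L0]=80
step 9: P1: load  L1  ⟶  OS  (L1)  txn=BusRd  M[L1]=39
step 10: P0: load  L1  ⟶  OS  (L1)  txn=∅  M[L1]=39
step 11: P0: load  L0  ⟶  SO  (L0)  txn=BusRd  M[L0]=80
step 12: P0: store L2 := 11  ⟶  MI  (L2)  txn=BusRdX  M[L2]=30
step 13: P1: load  L2  ⟶  OS  (L2)  txn=BusRd  M[L2]=30
step 14: P0: store L1 := 52  ⟶  MI  (L1)  txn=BusUpgr  M[L1]=39
step 15: P1: load  L0  ⟶  SO  (L0)  txn=∅  M[L0]=80
step 16: P0: load  L5  ⟶  EI  (L5)  txn=BusRd  M[L5]=80
step 17: P1: load  L1  ⟶  OS  (L1)  txn=BusRd  M[L1]=39
step 18: P0: load  L0  ⟶  SO  (L0)  txn=∅  M[L0]=80
step 19: P0: load  L1  ⟶  OS  (L1)  txn=∅  M[L1]=39
step 20: P1: store L1 := 99  ⟶  IM  (L1)  txn=BusUpgr+Flush  M[L1]=52
step 21: P1: store L1 := 73  ⟶  IM  (L1)  txn=∅  M[L1]=52
step 22: P1: load  L1  ⟶  IM  (L1)  txn=∅  M[L1]=52

bus = BusUpgr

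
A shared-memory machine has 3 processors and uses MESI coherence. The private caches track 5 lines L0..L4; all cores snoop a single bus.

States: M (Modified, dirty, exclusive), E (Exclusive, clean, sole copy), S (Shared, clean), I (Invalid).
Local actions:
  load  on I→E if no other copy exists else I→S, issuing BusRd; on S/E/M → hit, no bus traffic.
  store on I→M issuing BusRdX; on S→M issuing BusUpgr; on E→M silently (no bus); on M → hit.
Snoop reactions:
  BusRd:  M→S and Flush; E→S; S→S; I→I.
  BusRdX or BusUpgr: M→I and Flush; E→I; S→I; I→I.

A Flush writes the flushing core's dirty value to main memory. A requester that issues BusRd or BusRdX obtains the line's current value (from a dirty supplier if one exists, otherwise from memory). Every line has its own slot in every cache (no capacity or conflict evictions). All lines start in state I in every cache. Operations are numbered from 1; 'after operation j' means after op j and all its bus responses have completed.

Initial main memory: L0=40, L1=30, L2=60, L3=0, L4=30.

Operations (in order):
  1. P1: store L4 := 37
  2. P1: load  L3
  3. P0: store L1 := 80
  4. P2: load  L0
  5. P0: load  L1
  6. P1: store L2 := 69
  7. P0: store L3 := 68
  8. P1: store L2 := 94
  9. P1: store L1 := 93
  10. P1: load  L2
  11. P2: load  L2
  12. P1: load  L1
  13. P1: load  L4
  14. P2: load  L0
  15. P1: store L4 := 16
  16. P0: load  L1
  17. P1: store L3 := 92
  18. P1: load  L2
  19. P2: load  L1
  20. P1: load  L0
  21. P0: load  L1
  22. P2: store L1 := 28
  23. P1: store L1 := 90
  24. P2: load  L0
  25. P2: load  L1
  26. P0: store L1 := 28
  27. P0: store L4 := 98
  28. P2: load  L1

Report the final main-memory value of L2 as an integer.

[1] P1: store L4 := 37 | P0:I, P1:M(37), P2:I | bus: BusRdX
[2] P1: load  L3 | P0:I, P1:E(0), P2:I | bus: BusRd
[3] P0: store L1 := 80 | P0:M(80), P1:I, P2:I | bus: BusRdX
[4] P2: load  L0 | P0:I, P1:I, P2:E(40) | bus: BusRd
[5] P0: load  L1 | P0:M(80), P1:I, P2:I | bus: none
[6] P1: store L2 := 69 | P0:I, P1:M(69), P2:I | bus: BusRdX
[7] P0: store L3 := 68 | P0:M(68), P1:I, P2:I | bus: BusRdX
[8] P1: store L2 := 94 | P0:I, P1:M(94), P2:I | bus: none
[9] P1: store L1 := 93 | P0:I, P1:M(93), P2:I | bus: BusRdX,Flush
[10] P1: load  L2 | P0:I, P1:M(94), P2:I | bus: none
[11] P2: load  L2 | P0:I, P1:S(94), P2:S(94) | bus: BusRd,Flush
[12] P1: load  L1 | P0:I, P1:M(93), P2:I | bus: none
[13] P1: load  L4 | P0:I, P1:M(37), P2:I | bus: none
[14] P2: load  L0 | P0:I, P1:I, P2:E(40) | bus: none
[15] P1: store L4 := 16 | P0:I, P1:M(16), P2:I | bus: none
[16] P0: load  L1 | P0:S(93), P1:S(93), P2:I | bus: BusRd,Flush
[17] P1: store L3 := 92 | P0:I, P1:M(92), P2:I | bus: BusRdX,Flush
[18] P1: load  L2 | P0:I, P1:S(94), P2:S(94) | bus: none
[19] P2: load  L1 | P0:S(93), P1:S(93), P2:S(93) | bus: BusRd
[20] P1: load  L0 | P0:I, P1:S(40), P2:S(40) | bus: BusRd
[21] P0: load  L1 | P0:S(93), P1:S(93), P2:S(93) | bus: none
[22] P2: store L1 := 28 | P0:I, P1:I, P2:M(28) | bus: BusUpgr
[23] P1: store L1 := 90 | P0:I, P1:M(90), P2:I | bus: BusRdX,Flush
[24] P2: load  L0 | P0:I, P1:S(40), P2:S(40) | bus: none
[25] P2: load  L1 | P0:I, P1:S(90), P2:S(90) | bus: BusRd,Flush
[26] P0: store L1 := 28 | P0:M(28), P1:I, P2:I | bus: BusRdX
[27] P0: store L4 := 98 | P0:M(98), P1:I, P2:I | bus: BusRdX,Flush
[28] P2: load  L1 | P0:S(28), P1:I, P2:S(28) | bus: BusRd,Flush

memory[L2] = 94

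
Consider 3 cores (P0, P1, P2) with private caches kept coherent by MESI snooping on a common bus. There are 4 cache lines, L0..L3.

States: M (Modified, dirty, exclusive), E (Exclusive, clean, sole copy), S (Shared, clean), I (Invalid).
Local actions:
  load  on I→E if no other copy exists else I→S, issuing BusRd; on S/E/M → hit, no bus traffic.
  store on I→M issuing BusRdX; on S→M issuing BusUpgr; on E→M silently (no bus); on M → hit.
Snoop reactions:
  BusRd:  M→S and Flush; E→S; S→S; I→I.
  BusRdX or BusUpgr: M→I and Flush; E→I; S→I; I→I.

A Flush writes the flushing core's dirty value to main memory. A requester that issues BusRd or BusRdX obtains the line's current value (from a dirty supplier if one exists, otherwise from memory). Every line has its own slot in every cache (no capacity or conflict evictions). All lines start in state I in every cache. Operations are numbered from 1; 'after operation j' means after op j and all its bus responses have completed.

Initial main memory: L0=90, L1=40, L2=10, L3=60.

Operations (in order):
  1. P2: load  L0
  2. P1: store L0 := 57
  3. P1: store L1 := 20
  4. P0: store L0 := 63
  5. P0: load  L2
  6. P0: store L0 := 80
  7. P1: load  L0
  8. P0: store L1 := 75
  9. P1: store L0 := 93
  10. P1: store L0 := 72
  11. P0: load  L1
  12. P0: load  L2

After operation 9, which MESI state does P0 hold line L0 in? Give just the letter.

state = I

[1] P2: load  L0 | P0:I, P1:I, P2:E(90) | bus: BusRd
[2] P1: store L0 := 57 | P0:I, P1:M(57), P2:I | bus: BusRdX
[3] P1: store L1 := 20 | P0:I, P1:M(20), P2:I | bus: BusRdX
[4] P0: store L0 := 63 | P0:M(63), P1:I, P2:I | bus: BusRdX,Flush
[5] P0: load  L2 | P0:E(10), P1:I, P2:I | bus: BusRd
[6] P0: store L0 := 80 | P0:M(80), P1:I, P2:I | bus: none
[7] P1: load  L0 | P0:S(80), P1:S(80), P2:I | bus: BusRd,Flush
[8] P0: store L1 := 75 | P0:M(75), P1:I, P2:I | bus: BusRdX,Flush
[9] P1: store L0 := 93 | P0:I, P1:M(93), P2:I | bus: BusUpgr
[10] P1: store L0 := 72 | P0:I, P1:M(72), P2:I | bus: none
[11] P0: load  L1 | P0:M(75), P1:I, P2:I | bus: none
[12] P0: load  L2 | P0:E(10), P1:I, P2:I | bus: none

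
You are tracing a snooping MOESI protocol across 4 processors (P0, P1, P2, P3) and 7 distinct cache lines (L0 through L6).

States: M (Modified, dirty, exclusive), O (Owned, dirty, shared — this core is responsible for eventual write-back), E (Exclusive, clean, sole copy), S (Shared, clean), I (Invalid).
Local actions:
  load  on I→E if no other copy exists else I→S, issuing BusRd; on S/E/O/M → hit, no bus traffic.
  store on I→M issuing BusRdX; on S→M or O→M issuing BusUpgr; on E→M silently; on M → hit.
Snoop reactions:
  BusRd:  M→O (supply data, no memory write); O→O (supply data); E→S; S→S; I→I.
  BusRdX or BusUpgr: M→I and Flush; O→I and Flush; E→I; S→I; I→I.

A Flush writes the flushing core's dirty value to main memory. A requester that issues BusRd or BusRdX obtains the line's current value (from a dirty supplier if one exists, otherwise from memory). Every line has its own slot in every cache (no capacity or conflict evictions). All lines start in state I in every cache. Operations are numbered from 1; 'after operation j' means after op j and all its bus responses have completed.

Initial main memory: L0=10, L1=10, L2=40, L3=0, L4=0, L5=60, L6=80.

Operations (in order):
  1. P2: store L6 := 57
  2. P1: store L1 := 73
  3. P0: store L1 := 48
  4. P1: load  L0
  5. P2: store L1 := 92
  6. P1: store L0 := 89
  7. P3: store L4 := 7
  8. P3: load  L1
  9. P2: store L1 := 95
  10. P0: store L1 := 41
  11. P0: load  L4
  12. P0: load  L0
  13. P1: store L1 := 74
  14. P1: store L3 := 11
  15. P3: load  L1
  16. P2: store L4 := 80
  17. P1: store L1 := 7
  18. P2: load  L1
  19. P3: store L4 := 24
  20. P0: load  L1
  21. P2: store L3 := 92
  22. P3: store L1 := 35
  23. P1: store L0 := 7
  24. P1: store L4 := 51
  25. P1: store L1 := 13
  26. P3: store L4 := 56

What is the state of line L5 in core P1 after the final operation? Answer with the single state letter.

[1] P2: store L6 := 57 | P0:I, P1:I, P2:M(57), P3:I | bus: BusRdX
[2] P1: store L1 := 73 | P0:I, P1:M(73), P2:I, P3:I | bus: BusRdX
[3] P0: store L1 := 48 | P0:M(48), P1:I, P2:I, P3:I | bus: BusRdX,Flush
[4] P1: load  L0 | P0:I, P1:E(10), P2:I, P3:I | bus: BusRd
[5] P2: store L1 := 92 | P0:I, P1:I, P2:M(92), P3:I | bus: BusRdX,Flush
[6] P1: store L0 := 89 | P0:I, P1:M(89), P2:I, P3:I | bus: none
[7] P3: store L4 := 7 | P0:I, P1:I, P2:I, P3:M(7) | bus: BusRdX
[8] P3: load  L1 | P0:I, P1:I, P2:O(92), P3:S(92) | bus: BusRd
[9] P2: store L1 := 95 | P0:I, P1:I, P2:M(95), P3:I | bus: BusUpgr
[10] P0: store L1 := 41 | P0:M(41), P1:I, P2:I, P3:I | bus: BusRdX,Flush
[11] P0: load  L4 | P0:S(7), P1:I, P2:I, P3:O(7) | bus: BusRd
[12] P0: load  L0 | P0:S(89), P1:O(89), P2:I, P3:I | bus: BusRd
[13] P1: store L1 := 74 | P0:I, P1:M(74), P2:I, P3:I | bus: BusRdX,Flush
[14] P1: store L3 := 11 | P0:I, P1:M(11), P2:I, P3:I | bus: BusRdX
[15] P3: load  L1 | P0:I, P1:O(74), P2:I, P3:S(74) | bus: BusRd
[16] P2: store L4 := 80 | P0:I, P1:I, P2:M(80), P3:I | bus: BusRdX,Flush
[17] P1: store L1 := 7 | P0:I, P1:M(7), P2:I, P3:I | bus: BusUpgr
[18] P2: load  L1 | P0:I, P1:O(7), P2:S(7), P3:I | bus: BusRd
[19] P3: store L4 := 24 | P0:I, P1:I, P2:I, P3:M(24) | bus: BusRdX,Flush
[20] P0: load  L1 | P0:S(7), P1:O(7), P2:S(7), P3:I | bus: BusRd
[21] P2: store L3 := 92 | P0:I, P1:I, P2:M(92), P3:I | bus: BusRdX,Flush
[22] P3: store L1 := 35 | P0:I, P1:I, P2:I, P3:M(35) | bus: BusRdX,Flush
[23] P1: store L0 := 7 | P0:I, P1:M(7), P2:I, P3:I | bus: BusUpgr
[24] P1: store L4 := 51 | P0:I, P1:M(51), P2:I, P3:I | bus: BusRdX,Flush
[25] P1: store L1 := 13 | P0:I, P1:M(13), P2:I, P3:I | bus: BusRdX,Flush
[26] P3: store L4 := 56 | P0:I, P1:I, P2:I, P3:M(56) | bus: BusRdX,Flush

state = I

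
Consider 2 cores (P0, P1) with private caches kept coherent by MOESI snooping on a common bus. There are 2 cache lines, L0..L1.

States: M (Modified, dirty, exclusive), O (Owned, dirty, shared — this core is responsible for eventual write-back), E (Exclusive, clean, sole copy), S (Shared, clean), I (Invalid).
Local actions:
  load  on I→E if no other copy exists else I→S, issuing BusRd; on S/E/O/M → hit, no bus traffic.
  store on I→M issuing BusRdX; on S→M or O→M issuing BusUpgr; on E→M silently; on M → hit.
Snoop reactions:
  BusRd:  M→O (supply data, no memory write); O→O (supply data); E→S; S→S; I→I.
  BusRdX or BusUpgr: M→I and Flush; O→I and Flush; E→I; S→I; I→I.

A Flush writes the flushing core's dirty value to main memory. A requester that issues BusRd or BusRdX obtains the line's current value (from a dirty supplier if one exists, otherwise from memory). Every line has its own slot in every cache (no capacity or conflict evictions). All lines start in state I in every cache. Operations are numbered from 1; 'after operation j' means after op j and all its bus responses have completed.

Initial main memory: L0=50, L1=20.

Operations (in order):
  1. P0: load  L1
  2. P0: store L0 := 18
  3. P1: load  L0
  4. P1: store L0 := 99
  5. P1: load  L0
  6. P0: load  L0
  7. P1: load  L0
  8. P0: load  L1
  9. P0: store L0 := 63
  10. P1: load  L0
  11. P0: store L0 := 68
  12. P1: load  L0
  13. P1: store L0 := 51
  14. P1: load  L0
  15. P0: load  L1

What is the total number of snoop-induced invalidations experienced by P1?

invalidations = 2

  op1 P0: load  L1 → E/I on L1; bus BusRd; mem=20
  op2 P0: store L0 := 18 → M/I on L0; bus BusRdX; mem=50
  op3 P1: load  L0 → O/S on L0; bus BusRd; mem=50
  op4 P1: store L0 := 99 → I/M on L0; bus BusUpgr Flush; mem=18
  op5 P1: load  L0 → I/M on L0; bus (none); mem=18
  op6 P0: load  L0 → S/O on L0; bus BusRd; mem=18
  op7 P1: load  L0 → S/O on L0; bus (none); mem=18
  op8 P0: load  L1 → E/I on L1; bus (none); mem=20
  op9 P0: store L0 := 63 → M/I on L0; bus BusUpgr Flush; mem=99
  op10 P1: load  L0 → O/S on L0; bus BusRd; mem=99
  op11 P0: store L0 := 68 → M/I on L0; bus BusUpgr; mem=99
  op12 P1: load  L0 → O/S on L0; bus BusRd; mem=99
  op13 P1: store L0 := 51 → I/M on L0; bus BusUpgr Flush; mem=68
  op14 P1: load  L0 → I/M on L0; bus (none); mem=68
  op15 P0: load  L1 → E/I on L1; bus (none); mem=20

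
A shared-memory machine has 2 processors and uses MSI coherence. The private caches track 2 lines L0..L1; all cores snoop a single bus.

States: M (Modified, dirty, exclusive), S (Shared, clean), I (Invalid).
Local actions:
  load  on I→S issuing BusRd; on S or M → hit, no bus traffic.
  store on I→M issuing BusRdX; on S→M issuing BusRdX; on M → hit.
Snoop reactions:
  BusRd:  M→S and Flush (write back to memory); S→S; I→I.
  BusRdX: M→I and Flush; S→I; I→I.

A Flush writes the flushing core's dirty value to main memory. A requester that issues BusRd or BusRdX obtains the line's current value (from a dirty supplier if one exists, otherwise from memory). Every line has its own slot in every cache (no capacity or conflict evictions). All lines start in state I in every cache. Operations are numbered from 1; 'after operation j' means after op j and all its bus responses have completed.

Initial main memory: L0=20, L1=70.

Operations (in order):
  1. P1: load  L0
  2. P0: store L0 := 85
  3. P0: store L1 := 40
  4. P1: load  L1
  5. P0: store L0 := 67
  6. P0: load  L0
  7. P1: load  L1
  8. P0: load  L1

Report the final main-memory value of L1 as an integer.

memory[L1] = 40

step 1: P1: load  L0  ⟶  IS  (L0)  txn=BusRd  M[L0]=20
step 2: P0: store L0 := 85  ⟶  MI  (L0)  txn=BusRdX  M[L0]=20
step 3: P0: store L1 := 40  ⟶  MI  (L1)  txn=BusRdX  M[L1]=70
step 4: P1: load  L1  ⟶  SS  (L1)  txn=BusRd+Flush  M[L1]=40
step 5: P0: store L0 := 67  ⟶  MI  (L0)  txn=∅  M[L0]=20
step 6: P0: load  L0  ⟶  MI  (L0)  txn=∅  M[L0]=20
step 7: P1: load  L1  ⟶  SS  (L1)  txn=∅  M[L1]=40
step 8: P0: load  L1  ⟶  SS  (L1)  txn=∅  M[L1]=40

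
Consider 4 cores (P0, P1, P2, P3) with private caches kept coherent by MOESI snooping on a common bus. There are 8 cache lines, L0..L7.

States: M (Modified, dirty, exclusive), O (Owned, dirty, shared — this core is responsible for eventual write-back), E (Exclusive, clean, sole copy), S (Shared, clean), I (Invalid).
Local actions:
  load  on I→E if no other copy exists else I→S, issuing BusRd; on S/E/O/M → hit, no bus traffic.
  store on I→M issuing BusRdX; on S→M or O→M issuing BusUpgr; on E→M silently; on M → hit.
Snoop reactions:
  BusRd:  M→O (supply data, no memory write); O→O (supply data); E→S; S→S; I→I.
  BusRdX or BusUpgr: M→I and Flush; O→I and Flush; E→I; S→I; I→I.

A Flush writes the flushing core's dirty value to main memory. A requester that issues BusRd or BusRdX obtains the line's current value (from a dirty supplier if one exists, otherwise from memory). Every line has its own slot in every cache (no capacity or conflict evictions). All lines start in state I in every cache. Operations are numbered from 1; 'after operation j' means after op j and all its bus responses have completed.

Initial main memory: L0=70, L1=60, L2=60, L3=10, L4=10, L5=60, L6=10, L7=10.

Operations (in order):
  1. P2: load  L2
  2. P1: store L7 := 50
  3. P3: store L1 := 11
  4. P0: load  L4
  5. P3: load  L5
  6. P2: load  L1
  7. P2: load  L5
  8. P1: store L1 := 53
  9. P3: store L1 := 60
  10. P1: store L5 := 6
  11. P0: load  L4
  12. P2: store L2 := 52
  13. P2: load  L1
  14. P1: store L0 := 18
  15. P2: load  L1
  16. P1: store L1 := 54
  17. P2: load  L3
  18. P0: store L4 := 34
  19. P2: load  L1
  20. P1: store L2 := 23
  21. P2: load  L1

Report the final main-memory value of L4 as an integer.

step 1: P2: load  L2  ⟶  IIEI  (L2)  txn=BusRd  M[L2]=60
step 2: P1: store L7 := 50  ⟶  IMII  (L7)  txn=BusRdX  M[L7]=10
step 3: P3: store L1 := 11  ⟶  IIIM  (L1)  txn=BusRdX  M[L1]=60
step 4: P0: load  L4  ⟶  EIII  (L4)  txn=BusRd  M[L4]=10
step 5: P3: load  L5  ⟶  IIIE  (L5)  txn=BusRd  M[L5]=60
step 6: P2: load  L1  ⟶  IISO  (L1)  txn=BusRd  M[L1]=60
step 7: P2: load  L5  ⟶  IISS  (L5)  txn=BusRd  M[L5]=60
step 8: P1: store L1 := 53  ⟶  IMII  (L1)  txn=BusRdX+Flush  M[L1]=11
step 9: P3: store L1 := 60  ⟶  IIIM  (L1)  txn=BusRdX+Flush  M[L1]=53
step 10: P1: store L5 := 6  ⟶  IMII  (L5)  txn=BusRdX  M[L5]=60
step 11: P0: load  L4  ⟶  EIII  (L4)  txn=∅  M[L4]=10
step 12: P2: store L2 := 52  ⟶  IIMI  (L2)  txn=∅  M[L2]=60
step 13: P2: load  L1  ⟶  IISO  (L1)  txn=BusRd  M[L1]=53
step 14: P1: store L0 := 18  ⟶  IMII  (L0)  txn=BusRdX  M[L0]=70
step 15: P2: load  L1  ⟶  IISO  (L1)  txn=∅  M[L1]=53
step 16: P1: store L1 := 54  ⟶  IMII  (L1)  txn=BusRdX+Flush  M[L1]=60
step 17: P2: load  L3  ⟶  IIEI  (L3)  txn=BusRd  M[L3]=10
step 18: P0: store L4 := 34  ⟶  MIII  (L4)  txn=∅  M[L4]=10
step 19: P2: load  L1  ⟶  IOSI  (L1)  txn=BusRd  M[L1]=60
step 20: P1: store L2 := 23  ⟶  IMII  (L2)  txn=BusRdX+Flush  M[L2]=52
step 21: P2: load  L1  ⟶  IOSI  (L1)  txn=∅  M[L1]=60

memory[L4] = 10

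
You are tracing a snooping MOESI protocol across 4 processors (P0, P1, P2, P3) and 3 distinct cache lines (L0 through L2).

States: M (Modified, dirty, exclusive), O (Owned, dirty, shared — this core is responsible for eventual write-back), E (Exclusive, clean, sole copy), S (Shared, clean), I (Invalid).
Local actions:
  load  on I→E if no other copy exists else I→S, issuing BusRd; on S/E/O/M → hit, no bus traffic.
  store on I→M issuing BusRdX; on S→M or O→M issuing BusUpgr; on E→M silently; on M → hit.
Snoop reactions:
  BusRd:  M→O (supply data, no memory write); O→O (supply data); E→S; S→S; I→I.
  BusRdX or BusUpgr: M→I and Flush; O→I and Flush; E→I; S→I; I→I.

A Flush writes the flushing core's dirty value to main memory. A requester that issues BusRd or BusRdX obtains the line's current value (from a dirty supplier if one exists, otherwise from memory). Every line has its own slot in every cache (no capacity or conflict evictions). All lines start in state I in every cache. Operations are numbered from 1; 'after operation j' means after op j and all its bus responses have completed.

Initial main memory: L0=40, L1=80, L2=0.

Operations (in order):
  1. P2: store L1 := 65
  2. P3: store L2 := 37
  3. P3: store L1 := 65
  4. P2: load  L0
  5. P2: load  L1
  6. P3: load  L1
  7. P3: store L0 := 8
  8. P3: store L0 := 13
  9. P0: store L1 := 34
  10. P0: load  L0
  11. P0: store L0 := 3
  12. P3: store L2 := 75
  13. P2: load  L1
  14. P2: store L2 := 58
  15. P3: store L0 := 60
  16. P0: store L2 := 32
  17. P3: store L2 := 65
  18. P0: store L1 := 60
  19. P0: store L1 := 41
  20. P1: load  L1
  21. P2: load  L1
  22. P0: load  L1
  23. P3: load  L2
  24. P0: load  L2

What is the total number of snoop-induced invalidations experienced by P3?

1. P2: store L1 := 65  bus=[BusRdX]  L1: P0=I P1=I P2=M P3=I  mem[L1]=80
2. P3: store L2 := 37  bus=[BusRdX]  L2: P0=I P1=I P2=I P3=M  mem[L2]=0
3. P3: store L1 := 65  bus=[BusRdX,Flush]  L1: P0=I P1=I P2=I P3=M  mem[L1]=65
4. P2: load  L0  bus=[BusRd]  L0: P0=I P1=I P2=E P3=I  mem[L0]=40
5. P2: load  L1  bus=[BusRd]  L1: P0=I P1=I P2=S P3=O  mem[L1]=65
6. P3: load  L1  bus=[-]  L1: P0=I P1=I P2=S P3=O  mem[L1]=65
7. P3: store L0 := 8  bus=[BusRdX]  L0: P0=I P1=I P2=I P3=M  mem[L0]=40
8. P3: store L0 := 13  bus=[-]  L0: P0=I P1=I P2=I P3=M  mem[L0]=40
9. P0: store L1 := 34  bus=[BusRdX,Flush]  L1: P0=M P1=I P2=I P3=I  mem[L1]=65
10. P0: load  L0  bus=[BusRd]  L0: P0=S P1=I P2=I P3=O  mem[L0]=40
11. P0: store L0 := 3  bus=[BusUpgr,Flush]  L0: P0=M P1=I P2=I P3=I  mem[L0]=13
12. P3: store L2 := 75  bus=[-]  L2: P0=I P1=I P2=I P3=M  mem[L2]=0
13. P2: load  L1  bus=[BusRd]  L1: P0=O P1=I P2=S P3=I  mem[L1]=65
14. P2: store L2 := 58  bus=[BusRdX,Flush]  L2: P0=I P1=I P2=M P3=I  mem[L2]=75
15. P3: store L0 := 60  bus=[BusRdX,Flush]  L0: P0=I P1=I P2=I P3=M  mem[L0]=3
16. P0: store L2 := 32  bus=[BusRdX,Flush]  L2: P0=M P1=I P2=I P3=I  mem[L2]=58
17. P3: store L2 := 65  bus=[BusRdX,Flush]  L2: P0=I P1=I P2=I P3=M  mem[L2]=32
18. P0: store L1 := 60  bus=[BusUpgr]  L1: P0=M P1=I P2=I P3=I  mem[L1]=65
19. P0: store L1 := 41  bus=[-]  L1: P0=M P1=I P2=I P3=I  mem[L1]=65
20. P1: load  L1  bus=[BusRd]  L1: P0=O P1=S P2=I P3=I  mem[L1]=65
21. P2: load  L1  bus=[BusRd]  L1: P0=O P1=S P2=S P3=I  mem[L1]=65
22. P0: load  L1  bus=[-]  L1: P0=O P1=S P2=S P3=I  mem[L1]=65
23. P3: load  L2  bus=[-]  L2: P0=I P1=I P2=I P3=M  mem[L2]=32
24. P0: load  L2  bus=[BusRd]  L2: P0=S P1=I P2=I P3=O  mem[L2]=32

invalidations = 3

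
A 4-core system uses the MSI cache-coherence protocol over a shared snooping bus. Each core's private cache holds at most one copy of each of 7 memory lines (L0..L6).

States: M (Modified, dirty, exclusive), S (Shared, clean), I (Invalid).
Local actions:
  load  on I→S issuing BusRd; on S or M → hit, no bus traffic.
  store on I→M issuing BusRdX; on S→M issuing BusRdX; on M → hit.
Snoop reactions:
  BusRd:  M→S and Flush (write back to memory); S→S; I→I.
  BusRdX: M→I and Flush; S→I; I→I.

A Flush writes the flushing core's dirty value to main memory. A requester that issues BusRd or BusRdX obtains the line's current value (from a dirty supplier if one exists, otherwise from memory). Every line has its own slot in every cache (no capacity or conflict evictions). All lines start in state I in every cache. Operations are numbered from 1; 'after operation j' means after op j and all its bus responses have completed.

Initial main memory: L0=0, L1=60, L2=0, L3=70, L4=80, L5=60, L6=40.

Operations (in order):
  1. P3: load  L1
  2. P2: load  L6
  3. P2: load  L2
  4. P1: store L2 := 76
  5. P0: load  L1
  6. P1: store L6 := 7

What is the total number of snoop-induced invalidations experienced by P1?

invalidations = 0

1. P3: load  L1  bus=[BusRd]  L1: P0=I P1=I P2=I P3=S  mem[L1]=60
2. P2: load  L6  bus=[BusRd]  L6: P0=I P1=I P2=S P3=I  mem[L6]=40
3. P2: load  L2  bus=[BusRd]  L2: P0=I P1=I P2=S P3=I  mem[L2]=0
4. P1: store L2 := 76  bus=[BusRdX]  L2: P0=I P1=M P2=I P3=I  mem[L2]=0
5. P0: load  L1  bus=[BusRd]  L1: P0=S P1=I P2=I P3=S  mem[L1]=60
6. P1: store L6 := 7  bus=[BusRdX]  L6: P0=I P1=M P2=I P3=I  mem[L6]=40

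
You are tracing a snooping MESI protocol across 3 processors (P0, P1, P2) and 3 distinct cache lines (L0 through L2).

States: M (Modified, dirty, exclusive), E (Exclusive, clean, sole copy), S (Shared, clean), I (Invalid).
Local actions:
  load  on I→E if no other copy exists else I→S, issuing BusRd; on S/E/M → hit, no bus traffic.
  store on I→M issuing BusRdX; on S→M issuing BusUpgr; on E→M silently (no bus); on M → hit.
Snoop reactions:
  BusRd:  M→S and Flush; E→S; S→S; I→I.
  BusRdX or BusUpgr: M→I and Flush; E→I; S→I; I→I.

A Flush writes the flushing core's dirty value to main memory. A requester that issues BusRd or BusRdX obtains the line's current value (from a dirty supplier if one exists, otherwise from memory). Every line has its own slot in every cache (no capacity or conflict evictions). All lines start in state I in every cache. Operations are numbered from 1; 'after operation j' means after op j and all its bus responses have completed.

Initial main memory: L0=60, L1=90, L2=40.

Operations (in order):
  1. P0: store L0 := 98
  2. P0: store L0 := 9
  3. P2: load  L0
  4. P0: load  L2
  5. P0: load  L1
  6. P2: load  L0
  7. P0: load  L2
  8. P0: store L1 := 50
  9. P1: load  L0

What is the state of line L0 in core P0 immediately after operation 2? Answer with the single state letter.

state = M

  op1 P0: store L0 := 98 → M/I/I on L0; bus BusRdX; mem=60
  op2 P0: store L0 := 9 → M/I/I on L0; bus (none); mem=60
  op3 P2: load  L0 → S/I/S on L0; bus BusRd Flush; mem=9
  op4 P0: load  L2 → E/I/I on L2; bus BusRd; mem=40
  op5 P0: load  L1 → E/I/I on L1; bus BusRd; mem=90
  op6 P2: load  L0 → S/I/S on L0; bus (none); mem=9
  op7 P0: load  L2 → E/I/I on L2; bus (none); mem=40
  op8 P0: store L1 := 50 → M/I/I on L1; bus (none); mem=90
  op9 P1: load  L0 → S/S/S on L0; bus BusRd; mem=9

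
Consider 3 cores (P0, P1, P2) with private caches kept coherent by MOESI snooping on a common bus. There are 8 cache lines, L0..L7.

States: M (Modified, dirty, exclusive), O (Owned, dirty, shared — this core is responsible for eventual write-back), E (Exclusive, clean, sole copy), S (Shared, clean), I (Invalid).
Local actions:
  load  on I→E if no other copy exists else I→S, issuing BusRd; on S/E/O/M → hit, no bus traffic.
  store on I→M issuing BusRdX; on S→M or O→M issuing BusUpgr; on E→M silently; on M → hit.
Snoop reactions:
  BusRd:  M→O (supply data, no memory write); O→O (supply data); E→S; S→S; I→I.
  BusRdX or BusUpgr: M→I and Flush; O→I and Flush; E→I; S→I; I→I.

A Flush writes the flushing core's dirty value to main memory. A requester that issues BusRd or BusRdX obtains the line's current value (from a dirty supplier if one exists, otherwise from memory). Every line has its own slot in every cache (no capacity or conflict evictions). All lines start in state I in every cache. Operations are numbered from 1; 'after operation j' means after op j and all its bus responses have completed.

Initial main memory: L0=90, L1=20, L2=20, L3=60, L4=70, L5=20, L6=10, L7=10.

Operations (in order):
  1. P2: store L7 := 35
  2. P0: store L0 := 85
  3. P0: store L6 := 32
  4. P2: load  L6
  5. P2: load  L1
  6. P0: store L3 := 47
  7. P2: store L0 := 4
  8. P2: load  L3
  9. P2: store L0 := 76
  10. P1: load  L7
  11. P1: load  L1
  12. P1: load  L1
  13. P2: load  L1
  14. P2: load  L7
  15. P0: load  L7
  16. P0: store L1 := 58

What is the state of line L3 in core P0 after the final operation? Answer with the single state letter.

[1] P2: store L7 := 35 | P0:I, P1:I, P2:M(35) | bus: BusRdX
[2] P0: store L0 := 85 | P0:M(85), P1:I, P2:I | bus: BusRdX
[3] P0: store L6 := 32 | P0:M(32), P1:I, P2:I | bus: BusRdX
[4] P2: load  L6 | P0:O(32), P1:I, P2:S(32) | bus: BusRd
[5] P2: load  L1 | P0:I, P1:I, P2:E(20) | bus: BusRd
[6] P0: store L3 := 47 | P0:M(47), P1:I, P2:I | bus: BusRdX
[7] P2: store L0 := 4 | P0:I, P1:I, P2:M(4) | bus: BusRdX,Flush
[8] P2: load  L3 | P0:O(47), P1:I, P2:S(47) | bus: BusRd
[9] P2: store L0 := 76 | P0:I, P1:I, P2:M(76) | bus: none
[10] P1: load  L7 | P0:I, P1:S(35), P2:O(35) | bus: BusRd
[11] P1: load  L1 | P0:I, P1:S(20), P2:S(20) | bus: BusRd
[12] P1: load  L1 | P0:I, P1:S(20), P2:S(20) | bus: none
[13] P2: load  L1 | P0:I, P1:S(20), P2:S(20) | bus: none
[14] P2: load  L7 | P0:I, P1:S(35), P2:O(35) | bus: none
[15] P0: load  L7 | P0:S(35), P1:S(35), P2:O(35) | bus: BusRd
[16] P0: store L1 := 58 | P0:M(58), P1:I, P2:I | bus: BusRdX

state = O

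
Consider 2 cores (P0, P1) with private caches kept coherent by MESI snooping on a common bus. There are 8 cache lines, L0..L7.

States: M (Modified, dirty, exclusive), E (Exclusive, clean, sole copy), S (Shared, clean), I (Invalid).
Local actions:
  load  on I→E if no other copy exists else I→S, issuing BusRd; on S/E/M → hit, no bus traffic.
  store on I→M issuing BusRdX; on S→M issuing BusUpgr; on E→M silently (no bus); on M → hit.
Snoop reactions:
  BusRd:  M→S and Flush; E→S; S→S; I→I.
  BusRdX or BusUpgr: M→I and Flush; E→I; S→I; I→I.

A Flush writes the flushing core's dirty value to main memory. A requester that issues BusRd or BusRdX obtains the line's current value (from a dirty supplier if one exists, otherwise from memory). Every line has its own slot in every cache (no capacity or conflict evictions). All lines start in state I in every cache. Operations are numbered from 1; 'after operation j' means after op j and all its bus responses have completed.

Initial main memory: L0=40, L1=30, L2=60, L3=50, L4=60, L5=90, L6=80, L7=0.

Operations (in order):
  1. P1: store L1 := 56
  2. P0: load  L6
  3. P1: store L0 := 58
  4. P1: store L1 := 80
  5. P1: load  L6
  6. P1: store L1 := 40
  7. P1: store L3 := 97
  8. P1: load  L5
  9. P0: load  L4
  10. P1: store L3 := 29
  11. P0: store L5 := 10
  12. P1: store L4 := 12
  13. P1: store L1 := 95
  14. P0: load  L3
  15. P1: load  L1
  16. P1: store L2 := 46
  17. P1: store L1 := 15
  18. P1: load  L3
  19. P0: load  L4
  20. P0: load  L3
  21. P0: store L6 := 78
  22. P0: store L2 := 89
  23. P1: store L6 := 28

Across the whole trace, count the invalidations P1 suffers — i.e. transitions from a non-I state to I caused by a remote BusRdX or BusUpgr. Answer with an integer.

invalidations = 3

[1] P1: store L1 := 56 | P0:I, P1:M(56) | bus: BusRdX
[2] P0: load  L6 | P0:E(80), P1:I | bus: BusRd
[3] P1: store L0 := 58 | P0:I, P1:M(58) | bus: BusRdX
[4] P1: store L1 := 80 | P0:I, P1:M(80) | bus: none
[5] P1: load  L6 | P0:S(80), P1:S(80) | bus: BusRd
[6] P1: store L1 := 40 | P0:I, P1:M(40) | bus: none
[7] P1: store L3 := 97 | P0:I, P1:M(97) | bus: BusRdX
[8] P1: load  L5 | P0:I, P1:E(90) | bus: BusRd
[9] P0: load  L4 | P0:E(60), P1:I | bus: BusRd
[10] P1: store L3 := 29 | P0:I, P1:M(29) | bus: none
[11] P0: store L5 := 10 | P0:M(10), P1:I | bus: BusRdX
[12] P1: store L4 := 12 | P0:I, P1:M(12) | bus: BusRdX
[13] P1: store L1 := 95 | P0:I, P1:M(95) | bus: none
[14] P0: load  L3 | P0:S(29), P1:S(29) | bus: BusRd,Flush
[15] P1: load  L1 | P0:I, P1:M(95) | bus: none
[16] P1: store L2 := 46 | P0:I, P1:M(46) | bus: BusRdX
[17] P1: store L1 := 15 | P0:I, P1:M(15) | bus: none
[18] P1: load  L3 | P0:S(29), P1:S(29) | bus: none
[19] P0: load  L4 | P0:S(12), P1:S(12) | bus: BusRd,Flush
[20] P0: load  L3 | P0:S(29), P1:S(29) | bus: none
[21] P0: store L6 := 78 | P0:M(78), P1:I | bus: BusUpgr
[22] P0: store L2 := 89 | P0:M(89), P1:I | bus: BusRdX,Flush
[23] P1: store L6 := 28 | P0:I, P1:M(28) | bus: BusRdX,Flush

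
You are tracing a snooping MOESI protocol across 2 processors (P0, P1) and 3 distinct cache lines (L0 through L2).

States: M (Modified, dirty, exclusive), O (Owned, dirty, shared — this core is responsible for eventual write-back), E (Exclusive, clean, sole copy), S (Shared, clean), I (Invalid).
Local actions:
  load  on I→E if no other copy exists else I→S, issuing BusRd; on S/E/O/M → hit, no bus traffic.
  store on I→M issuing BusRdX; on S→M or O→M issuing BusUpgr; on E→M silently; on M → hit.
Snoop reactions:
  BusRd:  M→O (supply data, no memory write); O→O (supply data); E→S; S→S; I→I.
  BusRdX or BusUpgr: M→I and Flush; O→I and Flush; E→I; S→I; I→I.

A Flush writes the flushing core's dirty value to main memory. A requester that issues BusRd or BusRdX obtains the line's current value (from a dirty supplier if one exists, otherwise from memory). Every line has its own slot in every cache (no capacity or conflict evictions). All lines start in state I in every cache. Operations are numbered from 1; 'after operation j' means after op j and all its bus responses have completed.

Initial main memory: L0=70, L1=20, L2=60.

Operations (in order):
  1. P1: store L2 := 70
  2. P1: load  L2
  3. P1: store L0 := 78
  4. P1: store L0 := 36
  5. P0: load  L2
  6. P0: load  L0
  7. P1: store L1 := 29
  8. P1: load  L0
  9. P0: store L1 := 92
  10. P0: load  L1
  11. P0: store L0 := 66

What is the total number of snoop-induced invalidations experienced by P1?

step 1: P1: store L2 := 70  ⟶  IM  (L2)  txn=BusRdX  M[L2]=60
step 2: P1: load  L2  ⟶  IM  (L2)  txn=∅  M[L2]=60
step 3: P1: store L0 := 78  ⟶  IM  (L0)  txn=BusRdX  M[L0]=70
step 4: P1: store L0 := 36  ⟶  IM  (L0)  txn=∅  M[L0]=70
step 5: P0: load  L2  ⟶  SO  (L2)  txn=BusRd  M[L2]=60
step 6: P0: load  L0  ⟶  SO  (L0)  txn=BusRd  M[L0]=70
step 7: P1: store L1 := 29  ⟶  IM  (L1)  txn=BusRdX  M[L1]=20
step 8: P1: load  L0  ⟶  SO  (L0)  txn=∅  M[L0]=70
step 9: P0: store L1 := 92  ⟶  MI  (L1)  txn=BusRdX+Flush  M[L1]=29
step 10: P0: load  L1  ⟶  MI  (L1)  txn=∅  M[L1]=29
step 11: P0: store L0 := 66  ⟶  MI  (L0)  txn=BusUpgr+Flush  M[L0]=36

invalidations = 2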